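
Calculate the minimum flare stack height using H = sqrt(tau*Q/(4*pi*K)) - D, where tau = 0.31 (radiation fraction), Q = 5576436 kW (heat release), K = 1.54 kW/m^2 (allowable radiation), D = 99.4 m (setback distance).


tau*Q/(4*pi*K) = 0.31 * 5576436 / (4 * pi * 1.54) = 89328
sqrt(89328) = 298.878
H = 298.878 - 99.4 = 199.5

199.5 m


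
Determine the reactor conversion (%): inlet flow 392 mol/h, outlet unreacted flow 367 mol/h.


X = (F_in - F_out) / F_in * 100
Moles reacted = 392 - 367 = 25
X = 25 / 392 * 100
= 0.06378 * 100
= 6.378 %

6.378 %


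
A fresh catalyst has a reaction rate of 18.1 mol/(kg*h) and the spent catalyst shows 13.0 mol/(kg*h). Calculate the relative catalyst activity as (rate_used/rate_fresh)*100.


Activity (%) = (rate_used / rate_fresh) * 100
rate_used = 13.0, rate_fresh = 18.1
= (13.0 / 18.1) * 100
= 0.7182 * 100 = 71.82

71.82 %


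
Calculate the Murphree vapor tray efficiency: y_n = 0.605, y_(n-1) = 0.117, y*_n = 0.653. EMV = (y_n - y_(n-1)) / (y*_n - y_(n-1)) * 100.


Murphree vapor efficiency: EMV = (y_n - y_(n-1)) / (y*_n - y_(n-1)) * 100
EMV = (0.605 - 0.117) / (0.653 - 0.117) * 100 = 0.488 / 0.536 * 100 = 91.04

91.04 %


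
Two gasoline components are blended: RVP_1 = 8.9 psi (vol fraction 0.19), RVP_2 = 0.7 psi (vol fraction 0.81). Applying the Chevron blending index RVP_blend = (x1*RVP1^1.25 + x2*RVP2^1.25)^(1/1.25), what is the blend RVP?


Chevron index: RVP_blend = (sum xi*RVPi^1.25)^(1/1.25)
RVP^1.25 terms: 0.19 * 8.9^1.25 + 0.81 * 0.7^1.25 = 3.43936
RVP_blend = 3.43936^(1/1.25) = 2.686

2.686 psi


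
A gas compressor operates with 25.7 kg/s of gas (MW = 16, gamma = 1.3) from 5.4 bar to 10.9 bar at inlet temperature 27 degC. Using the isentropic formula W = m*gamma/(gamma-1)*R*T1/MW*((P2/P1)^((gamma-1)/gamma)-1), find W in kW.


Isentropic work: W = m*(gamma/(gamma-1))*(R*T1/MW)*((P2/P1)^((gamma-1)/gamma) - 1)
T1 = 27 + 273.15 = 300.15 K
Pressure ratio = 10.9 / 5.4 = 2.01852
Exponent = (1.3 - 1)/1.3 = 0.230769
(P2/P1)^exp - 1 = 2.01852^0.230769 - 1 = 0.175959
W = 25.7 * 1.3 / 0.3 * 8.314 * 300.15 / 16 * 0.175959 = 3056

3056 kW


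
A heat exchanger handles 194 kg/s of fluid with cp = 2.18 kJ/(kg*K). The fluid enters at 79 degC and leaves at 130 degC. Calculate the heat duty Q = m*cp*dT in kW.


Q = m_dot * cp * delta_T
delta_T = 130 - 79 = 51 K
Q = 194 * 2.18 * 51
= 422.92 * 51
= 21568.92 kW

21568.92 kW


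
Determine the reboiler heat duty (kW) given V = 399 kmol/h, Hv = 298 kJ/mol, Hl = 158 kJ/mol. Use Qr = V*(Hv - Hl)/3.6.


Qr = 399 * (298 - 158) / 3.6 = 399 * 140 / 3.6 = 15520

15520 kW


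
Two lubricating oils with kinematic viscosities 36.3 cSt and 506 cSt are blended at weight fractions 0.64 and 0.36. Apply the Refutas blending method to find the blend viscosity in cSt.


Refutas method: VBN_i = 14.534*ln(ln(visc_i + 0.8)) + 10.975, blended linearly by mass fraction; since VBN is linear in VBI_i = ln(ln(visc_i + 0.8)) and the fractions sum to 1, blend VBI directly: visc = exp(exp(VBI_blend)) - 0.8
VBI_1 = ln(ln(36.3 + 0.8)) = 1.28471
VBI_2 = ln(ln(506 + 0.8)) = 1.82907
VBI_blend = 0.64 * 1.28471 + 0.36 * 1.82907 = 1.48068
visc_blend = exp(exp(1.48068)) - 0.8 = 80.32

80.32 cSt


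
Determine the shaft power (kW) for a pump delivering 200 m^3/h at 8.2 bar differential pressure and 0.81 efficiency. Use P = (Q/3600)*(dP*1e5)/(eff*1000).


Q = 200 / 3600 = 0.0555556 m^3/s
P = 0.0555556 * (8.2 * 1e5) / 0.81 / 1000 = 56.24

56.24 kW


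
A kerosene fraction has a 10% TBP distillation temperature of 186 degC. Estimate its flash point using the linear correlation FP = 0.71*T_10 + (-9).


FP = 0.71 * 186 + (-9) = 123.06

123.06 degC


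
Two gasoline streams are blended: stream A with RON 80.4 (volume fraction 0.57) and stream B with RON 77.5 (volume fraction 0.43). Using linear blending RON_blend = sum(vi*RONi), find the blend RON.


Linear blending: RON_blend = sum(vi * RONi)
Contribution 1: 0.57 * 80.4 = 45.828
Contribution 2: 0.43 * 77.5 = 33.325
RON_blend = 45.828 + 33.325 = 79.153

79.153


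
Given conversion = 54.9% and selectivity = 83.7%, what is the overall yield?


Overall yield = conversion (%) * selectivity (%) / 100
Conversion = 54.9%, Selectivity = 83.7%
Y = 54.9 * 83.7 / 100
= 45.9513 %

45.9513 %


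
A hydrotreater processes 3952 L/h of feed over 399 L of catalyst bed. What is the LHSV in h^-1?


LHSV = volumetric feed rate / catalyst volume
= 3952 L/h / 399 L
= 9.905 h^-1

9.905 h^-1


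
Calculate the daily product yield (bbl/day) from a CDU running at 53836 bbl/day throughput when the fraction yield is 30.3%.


Crude throughput = 53836 bbl/day
Fraction yield = 30.3%
yield = throughput * fraction / 100
yield = 53836 * 30.3 / 100 = 16312.308

16312.308 bbl/day


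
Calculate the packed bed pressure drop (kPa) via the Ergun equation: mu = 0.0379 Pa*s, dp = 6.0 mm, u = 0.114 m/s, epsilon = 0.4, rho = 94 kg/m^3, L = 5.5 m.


dp = 6.0 mm = 0.006 m
Viscous term = 150*0.0379*0.114*(1-0.4)^2 / (0.006^2*0.4^3) = 101264
Inertial term = 1.75*94*0.114^2*(1-0.4) / (0.006*0.4^3) = 3340.38
dP/L = 101264 + 3340.38 = 104604 Pa/m
dP = 104604 * 5.5 / 1000 = 575.3 kPa

575.3 kPa


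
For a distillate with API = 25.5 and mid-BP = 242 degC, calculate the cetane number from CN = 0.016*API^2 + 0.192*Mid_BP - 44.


CN = 0.016 * 25.5^2 + 0.192 * 242 - 44
CN = 10.404 + 46.464 - 44 = 12.868

12.868


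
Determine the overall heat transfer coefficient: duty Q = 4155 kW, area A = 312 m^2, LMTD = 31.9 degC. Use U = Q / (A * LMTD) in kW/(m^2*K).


From Q = U*A*LMTD, U = Q / (A * LMTD)
U = 4155 / (312 * 31.9) = 4155 / 9952.8 = 0.4175

0.4175 kW/(m^2*K)


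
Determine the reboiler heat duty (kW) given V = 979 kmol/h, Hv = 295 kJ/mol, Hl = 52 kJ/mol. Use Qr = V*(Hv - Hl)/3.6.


Qr = 979 * (295 - 52) / 3.6 = 979 * 243 / 3.6 = 66080

66080 kW


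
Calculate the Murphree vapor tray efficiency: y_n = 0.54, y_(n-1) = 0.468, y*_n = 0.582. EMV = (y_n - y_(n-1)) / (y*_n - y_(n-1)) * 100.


Murphree vapor efficiency: EMV = (y_n - y_(n-1)) / (y*_n - y_(n-1)) * 100
EMV = (0.54 - 0.468) / (0.582 - 0.468) * 100 = 0.072 / 0.114 * 100 = 63.16

63.16 %


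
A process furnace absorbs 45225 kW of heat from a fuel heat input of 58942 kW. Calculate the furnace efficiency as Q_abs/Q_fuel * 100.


Furnace efficiency = Q_absorbed / Q_fuel * 100
= 45225 / 58942 * 100 = 76.73

76.73 %


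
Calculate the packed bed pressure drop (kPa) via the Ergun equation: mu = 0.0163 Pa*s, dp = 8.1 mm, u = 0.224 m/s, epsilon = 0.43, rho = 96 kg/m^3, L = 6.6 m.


dp = 8.1 mm = 0.0081 m
Viscous term = 150*0.0163*0.224*(1-0.43)^2 / (0.0081^2*0.43^3) = 34111.5
Inertial term = 1.75*96*0.224^2*(1-0.43) / (0.0081*0.43^3) = 7460.88
dP/L = 34111.5 + 7460.88 = 41572.4 Pa/m
dP = 41572.4 * 6.6 / 1000 = 274.4 kPa

274.4 kPa


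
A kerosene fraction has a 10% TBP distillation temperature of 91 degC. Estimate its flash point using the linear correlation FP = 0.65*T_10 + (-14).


FP = 0.65 * 91 + (-14) = 45.15

45.15 degC


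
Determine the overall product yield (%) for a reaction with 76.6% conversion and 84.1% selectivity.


Overall yield = conversion (%) * selectivity (%) / 100
Conversion = 76.6%, Selectivity = 84.1%
Y = 76.6 * 84.1 / 100
= 64.4206 %

64.4206 %


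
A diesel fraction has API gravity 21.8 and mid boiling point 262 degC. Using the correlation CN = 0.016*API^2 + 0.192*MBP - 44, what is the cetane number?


CN = 0.016 * 21.8^2 + 0.192 * 262 - 44
CN = 7.60384 + 50.304 - 44 = 13.90784

13.90784


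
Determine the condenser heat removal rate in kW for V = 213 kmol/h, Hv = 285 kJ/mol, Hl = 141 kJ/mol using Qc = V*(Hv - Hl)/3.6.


Qc = 213 * (285 - 141) / 3.6 = 213 * 144 / 3.6 = 8520

8520 kW


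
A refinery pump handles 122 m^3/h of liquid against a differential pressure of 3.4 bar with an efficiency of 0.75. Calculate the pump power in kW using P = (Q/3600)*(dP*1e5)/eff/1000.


Q = 122 / 3600 = 0.0338889 m^3/s
P = 0.0338889 * (3.4 * 1e5) / 0.75 / 1000 = 15.36

15.36 kW


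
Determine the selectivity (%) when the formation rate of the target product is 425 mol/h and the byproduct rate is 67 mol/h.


Selectivity = desired / (desired + undesired) * 100
Total products = 425 + 67 = 492 mol/h
S = 425 / 492 * 100
= 0.8638 * 100
= 86.38 %

86.38 %


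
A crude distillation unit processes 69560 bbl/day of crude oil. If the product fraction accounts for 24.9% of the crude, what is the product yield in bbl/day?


Crude throughput = 69560 bbl/day
Fraction yield = 24.9%
yield = throughput * fraction / 100
yield = 69560 * 24.9 / 100 = 17320.44

17320.44 bbl/day


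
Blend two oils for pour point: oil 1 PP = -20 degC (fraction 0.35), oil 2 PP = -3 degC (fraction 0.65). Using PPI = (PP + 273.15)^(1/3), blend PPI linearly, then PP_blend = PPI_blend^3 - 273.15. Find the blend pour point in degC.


PPI_1 = (-20 + 273.15)^(1/3) = 6.325953
PPI_2 = (-3 + 273.15)^(1/3) = 6.464501
PPI_blend = 0.35 * 6.325953 + 0.65 * 6.464501 = 6.416009
PP_blend = 6.416009^3 - 273.15 = 264.1161 - 273.15 = -9.03

-9.03 degC


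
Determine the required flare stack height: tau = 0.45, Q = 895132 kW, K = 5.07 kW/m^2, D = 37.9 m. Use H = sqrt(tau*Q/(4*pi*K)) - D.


tau*Q/(4*pi*K) = 0.45 * 895132 / (4 * pi * 5.07) = 6322.4
sqrt(6322.4) = 79.5135
H = 79.5135 - 37.9 = 41.61

41.61 m


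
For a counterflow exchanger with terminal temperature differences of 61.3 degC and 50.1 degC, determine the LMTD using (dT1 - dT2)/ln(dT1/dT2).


LMTD = (dT1 - dT2) / ln(dT1/dT2)
= (61.3 - 50.1) / ln(61.3 / 50.1) = 11.2 / 0.201759 = 55.51

55.51 degC


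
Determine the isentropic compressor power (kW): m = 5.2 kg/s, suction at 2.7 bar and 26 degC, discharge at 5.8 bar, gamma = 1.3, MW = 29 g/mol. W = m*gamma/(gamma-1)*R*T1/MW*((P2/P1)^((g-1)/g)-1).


Isentropic work: W = m*(gamma/(gamma-1))*(R*T1/MW)*((P2/P1)^((gamma-1)/gamma) - 1)
T1 = 26 + 273.15 = 299.15 K
Pressure ratio = 5.8 / 2.7 = 2.14815
Exponent = (1.3 - 1)/1.3 = 0.230769
(P2/P1)^exp - 1 = 2.14815^0.230769 - 1 = 0.192972
W = 5.2 * 1.3 / 0.3 * 8.314 * 299.15 / 29 * 0.192972 = 372.9

372.9 kW


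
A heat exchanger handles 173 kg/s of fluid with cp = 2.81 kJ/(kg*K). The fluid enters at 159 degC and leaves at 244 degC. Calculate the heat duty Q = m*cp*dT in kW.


Q = m_dot * cp * delta_T
delta_T = 244 - 159 = 85 K
Q = 173 * 2.81 * 85
= 486.13 * 85
= 41321.05 kW

41321.05 kW


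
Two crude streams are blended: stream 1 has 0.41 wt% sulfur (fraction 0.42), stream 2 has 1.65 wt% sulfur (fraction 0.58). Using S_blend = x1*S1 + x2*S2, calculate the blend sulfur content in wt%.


Linear sulfur blending: S_blend = x1*S1 + x2*S2
Contribution 1: 0.42 * 0.41 = 0.1722 wt%
Contribution 2: 0.58 * 1.65 = 0.957 wt%
S_blend = 0.1722 + 0.957 = 1.1292

1.1292 wt%


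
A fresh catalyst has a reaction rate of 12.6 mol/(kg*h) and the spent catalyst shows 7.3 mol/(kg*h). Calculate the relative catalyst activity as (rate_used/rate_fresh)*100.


Activity (%) = (rate_used / rate_fresh) * 100
rate_used = 7.3, rate_fresh = 12.6
= (7.3 / 12.6) * 100
= 0.5794 * 100 = 57.94

57.94 %


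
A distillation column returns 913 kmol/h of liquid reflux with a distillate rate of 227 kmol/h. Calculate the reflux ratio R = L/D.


Reflux ratio definition: R = L / D (liquid returned / distillate withdrawn)
L = 913 kmol/h, D = 227 kmol/h
R = 913 / 227 = 4.022

4.022


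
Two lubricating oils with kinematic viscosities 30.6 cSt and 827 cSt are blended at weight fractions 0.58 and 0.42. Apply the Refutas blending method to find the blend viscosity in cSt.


Refutas method: VBN_i = 14.534*ln(ln(visc_i + 0.8)) + 10.975, blended linearly by mass fraction; since VBN is linear in VBI_i = ln(ln(visc_i + 0.8)) and the fractions sum to 1, blend VBI directly: visc = exp(exp(VBI_blend)) - 0.8
VBI_1 = ln(ln(30.6 + 0.8)) = 1.23745
VBI_2 = ln(ln(827 + 0.8)) = 1.90491
VBI_blend = 0.58 * 1.23745 + 0.42 * 1.90491 = 1.51778
visc_blend = exp(exp(1.51778)) - 0.8 = 94.98

94.98 cSt


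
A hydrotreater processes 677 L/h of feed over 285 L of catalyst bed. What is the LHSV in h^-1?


LHSV = volumetric feed rate / catalyst volume
= 677 L/h / 285 L
= 2.375 h^-1

2.375 h^-1


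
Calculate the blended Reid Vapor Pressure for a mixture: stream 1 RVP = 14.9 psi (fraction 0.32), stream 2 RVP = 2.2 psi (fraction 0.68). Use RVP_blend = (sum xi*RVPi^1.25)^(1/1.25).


Chevron index: RVP_blend = (sum xi*RVPi^1.25)^(1/1.25)
RVP^1.25 terms: 0.32 * 14.9^1.25 + 0.68 * 2.2^1.25 = 11.1896
RVP_blend = 11.1896^(1/1.25) = 6.903

6.903 psi


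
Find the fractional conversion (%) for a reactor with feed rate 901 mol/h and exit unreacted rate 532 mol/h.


X = (F_in - F_out) / F_in * 100
Moles reacted = 901 - 532 = 369
X = 369 / 901 * 100
= 0.4095 * 100
= 40.95 %

40.95 %


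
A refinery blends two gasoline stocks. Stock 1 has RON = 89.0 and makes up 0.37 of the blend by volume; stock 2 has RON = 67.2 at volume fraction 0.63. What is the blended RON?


Linear blending: RON_blend = sum(vi * RONi)
Contribution 1: 0.37 * 89.0 = 32.93
Contribution 2: 0.63 * 67.2 = 42.336
RON_blend = 32.93 + 42.336 = 75.266

75.266


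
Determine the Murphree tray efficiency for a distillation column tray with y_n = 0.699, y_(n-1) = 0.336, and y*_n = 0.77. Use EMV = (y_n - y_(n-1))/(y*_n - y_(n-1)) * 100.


Murphree vapor efficiency: EMV = (y_n - y_(n-1)) / (y*_n - y_(n-1)) * 100
EMV = (0.699 - 0.336) / (0.77 - 0.336) * 100 = 0.363 / 0.434 * 100 = 83.64

83.64 %


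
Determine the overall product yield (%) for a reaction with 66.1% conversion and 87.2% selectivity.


Overall yield = conversion (%) * selectivity (%) / 100
Conversion = 66.1%, Selectivity = 87.2%
Y = 66.1 * 87.2 / 100
= 57.6392 %

57.6392 %


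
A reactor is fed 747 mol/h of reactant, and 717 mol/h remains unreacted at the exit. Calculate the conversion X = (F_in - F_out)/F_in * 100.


X = (F_in - F_out) / F_in * 100
Moles reacted = 747 - 717 = 30
X = 30 / 747 * 100
= 0.04016 * 100
= 4.016 %

4.016 %


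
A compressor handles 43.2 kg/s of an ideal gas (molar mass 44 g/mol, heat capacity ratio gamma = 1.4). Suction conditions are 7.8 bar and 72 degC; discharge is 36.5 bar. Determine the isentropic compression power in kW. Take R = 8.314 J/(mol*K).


Isentropic work: W = m*(gamma/(gamma-1))*(R*T1/MW)*((P2/P1)^((gamma-1)/gamma) - 1)
T1 = 72 + 273.15 = 345.15 K
Pressure ratio = 36.5 / 7.8 = 4.67949
Exponent = (1.4 - 1)/1.4 = 0.285714
(P2/P1)^exp - 1 = 4.67949^0.285714 - 1 = 0.554122
W = 43.2 * 1.4 / 0.4 * 8.314 * 345.15 / 44 * 0.554122 = 5464

5464 kW


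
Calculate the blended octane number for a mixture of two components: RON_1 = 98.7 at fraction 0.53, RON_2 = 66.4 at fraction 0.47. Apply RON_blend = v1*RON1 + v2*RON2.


Linear blending: RON_blend = sum(vi * RONi)
Contribution 1: 0.53 * 98.7 = 52.311
Contribution 2: 0.47 * 66.4 = 31.208
RON_blend = 52.311 + 31.208 = 83.519

83.519


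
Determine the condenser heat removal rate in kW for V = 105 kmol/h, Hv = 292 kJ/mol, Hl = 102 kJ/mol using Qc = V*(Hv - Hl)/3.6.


Qc = 105 * (292 - 102) / 3.6 = 105 * 190 / 3.6 = 5542

5542 kW


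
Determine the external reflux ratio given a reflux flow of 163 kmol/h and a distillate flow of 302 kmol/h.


Reflux ratio definition: R = L / D (liquid returned / distillate withdrawn)
L = 163 kmol/h, D = 302 kmol/h
R = 163 / 302 = 0.5397

0.5397


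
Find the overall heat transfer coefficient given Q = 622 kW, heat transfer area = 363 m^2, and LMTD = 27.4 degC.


From Q = U*A*LMTD, U = Q / (A * LMTD)
U = 622 / (363 * 27.4) = 622 / 9946.2 = 0.06254

0.06254 kW/(m^2*K)


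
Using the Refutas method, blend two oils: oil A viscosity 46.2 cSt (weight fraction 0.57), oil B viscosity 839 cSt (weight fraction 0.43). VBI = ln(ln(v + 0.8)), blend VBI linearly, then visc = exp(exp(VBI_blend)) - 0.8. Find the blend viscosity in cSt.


Refutas method: VBN_i = 14.534*ln(ln(visc_i + 0.8)) + 10.975, blended linearly by mass fraction; since VBN is linear in VBI_i = ln(ln(visc_i + 0.8)) and the fractions sum to 1, blend VBI directly: visc = exp(exp(VBI_blend)) - 0.8
VBI_1 = ln(ln(46.2 + 0.8)) = 1.34811
VBI_2 = ln(ln(839 + 0.8)) = 1.90705
VBI_blend = 0.57 * 1.34811 + 0.43 * 1.90705 = 1.58845
visc_blend = exp(exp(1.58845)) - 0.8 = 133.0

133.0 cSt


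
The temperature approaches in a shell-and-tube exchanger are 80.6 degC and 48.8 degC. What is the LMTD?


LMTD = (dT1 - dT2) / ln(dT1/dT2)
= (80.6 - 48.8) / ln(80.6 / 48.8) = 31.8 / 0.501768 = 63.38

63.38 degC


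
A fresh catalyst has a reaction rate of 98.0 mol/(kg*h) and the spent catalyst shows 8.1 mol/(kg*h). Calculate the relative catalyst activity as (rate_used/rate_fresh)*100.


Activity (%) = (rate_used / rate_fresh) * 100
rate_used = 8.1, rate_fresh = 98.0
= (8.1 / 98.0) * 100
= 0.08265 * 100 = 8.265

8.265 %


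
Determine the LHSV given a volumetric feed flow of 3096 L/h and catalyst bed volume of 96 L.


LHSV = volumetric feed rate / catalyst volume
= 3096 L/h / 96 L
= 32.25 h^-1

32.25 h^-1


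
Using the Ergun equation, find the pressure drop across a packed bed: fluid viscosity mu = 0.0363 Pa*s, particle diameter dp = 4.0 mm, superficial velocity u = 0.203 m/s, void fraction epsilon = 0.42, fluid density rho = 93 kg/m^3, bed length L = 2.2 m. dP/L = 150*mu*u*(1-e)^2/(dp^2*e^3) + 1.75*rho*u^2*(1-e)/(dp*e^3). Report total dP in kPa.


dp = 4.0 mm = 0.004 m
Viscous term = 150*0.0363*0.203*(1-0.42)^2 / (0.004^2*0.42^3) = 313677
Inertial term = 1.75*93*0.203^2*(1-0.42) / (0.004*0.42^3) = 13126
dP/L = 313677 + 13126 = 326803 Pa/m
dP = 326803 * 2.2 / 1000 = 719.0 kPa

719.0 kPa


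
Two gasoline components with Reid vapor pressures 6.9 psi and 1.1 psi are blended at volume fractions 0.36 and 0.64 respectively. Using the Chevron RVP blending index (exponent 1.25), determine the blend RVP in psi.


Chevron index: RVP_blend = (sum xi*RVPi^1.25)^(1/1.25)
RVP^1.25 terms: 0.36 * 6.9^1.25 + 0.64 * 1.1^1.25 = 4.74688
RVP_blend = 4.74688^(1/1.25) = 3.476

3.476 psi


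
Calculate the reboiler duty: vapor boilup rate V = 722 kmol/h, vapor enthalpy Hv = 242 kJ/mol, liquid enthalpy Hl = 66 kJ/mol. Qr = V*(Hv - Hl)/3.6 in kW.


Qr = 722 * (242 - 66) / 3.6 = 722 * 176 / 3.6 = 35300

35300 kW


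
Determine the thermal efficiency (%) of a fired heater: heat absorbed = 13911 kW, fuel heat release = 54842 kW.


Furnace efficiency = Q_absorbed / Q_fuel * 100
= 13911 / 54842 * 100 = 25.37

25.37 %


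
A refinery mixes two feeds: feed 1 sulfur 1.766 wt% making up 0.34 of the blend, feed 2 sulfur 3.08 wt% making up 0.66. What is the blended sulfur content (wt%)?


Linear sulfur blending: S_blend = x1*S1 + x2*S2
Contribution 1: 0.34 * 1.766 = 0.60044 wt%
Contribution 2: 0.66 * 3.08 = 2.0328 wt%
S_blend = 0.60044 + 2.0328 = 2.63324

2.63324 wt%


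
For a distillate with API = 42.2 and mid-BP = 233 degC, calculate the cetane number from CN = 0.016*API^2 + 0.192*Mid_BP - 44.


CN = 0.016 * 42.2^2 + 0.192 * 233 - 44
CN = 28.49344 + 44.736 - 44 = 29.22944

29.22944


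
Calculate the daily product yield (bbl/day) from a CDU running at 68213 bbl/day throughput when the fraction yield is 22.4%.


Crude throughput = 68213 bbl/day
Fraction yield = 22.4%
yield = throughput * fraction / 100
yield = 68213 * 22.4 / 100 = 15279.712

15279.712 bbl/day


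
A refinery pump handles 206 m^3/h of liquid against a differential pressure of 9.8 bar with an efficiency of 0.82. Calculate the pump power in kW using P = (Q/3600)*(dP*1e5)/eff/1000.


Q = 206 / 3600 = 0.0572222 m^3/s
P = 0.0572222 * (9.8 * 1e5) / 0.82 / 1000 = 68.39

68.39 kW


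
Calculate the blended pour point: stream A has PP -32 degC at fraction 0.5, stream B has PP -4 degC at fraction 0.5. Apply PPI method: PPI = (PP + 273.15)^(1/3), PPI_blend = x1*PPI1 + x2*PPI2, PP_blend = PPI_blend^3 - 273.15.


PPI_1 = (-32 + 273.15)^(1/3) = 6.224375
PPI_2 = (-4 + 273.15)^(1/3) = 6.456514
PPI_blend = 0.5 * 6.224375 + 0.5 * 6.456514 = 6.340445
PP_blend = 6.340445^3 - 273.15 = 254.8938 - 273.15 = -18.26

-18.26 degC


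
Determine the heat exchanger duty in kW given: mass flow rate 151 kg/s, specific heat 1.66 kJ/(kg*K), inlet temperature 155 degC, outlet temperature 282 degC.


Q = m_dot * cp * delta_T
delta_T = 282 - 155 = 127 K
Q = 151 * 1.66 * 127
= 250.66 * 127
= 31833.82 kW

31833.82 kW


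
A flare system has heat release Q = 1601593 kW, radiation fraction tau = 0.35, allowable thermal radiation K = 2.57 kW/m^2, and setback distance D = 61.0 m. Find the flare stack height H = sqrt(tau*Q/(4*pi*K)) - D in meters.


tau*Q/(4*pi*K) = 0.35 * 1601593 / (4 * pi * 2.57) = 17357.1
sqrt(17357.1) = 131.746
H = 131.746 - 61.0 = 70.75

70.75 m


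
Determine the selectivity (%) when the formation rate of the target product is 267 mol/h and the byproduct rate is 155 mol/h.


Selectivity = desired / (desired + undesired) * 100
Total products = 267 + 155 = 422 mol/h
S = 267 / 422 * 100
= 0.6327 * 100
= 63.27 %

63.27 %


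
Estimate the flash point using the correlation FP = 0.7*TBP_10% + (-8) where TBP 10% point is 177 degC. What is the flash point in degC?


FP = 0.7 * 177 + (-8) = 115.9

115.9 degC


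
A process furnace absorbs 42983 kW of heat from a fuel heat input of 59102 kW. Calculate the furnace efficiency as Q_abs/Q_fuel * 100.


Furnace efficiency = Q_absorbed / Q_fuel * 100
= 42983 / 59102 * 100 = 72.73

72.73 %


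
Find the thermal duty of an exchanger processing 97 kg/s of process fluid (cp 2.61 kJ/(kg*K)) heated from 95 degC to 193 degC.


Q = m_dot * cp * delta_T
delta_T = 193 - 95 = 98 K
Q = 97 * 2.61 * 98
= 253.17 * 98
= 24810.66 kW

24810.66 kW


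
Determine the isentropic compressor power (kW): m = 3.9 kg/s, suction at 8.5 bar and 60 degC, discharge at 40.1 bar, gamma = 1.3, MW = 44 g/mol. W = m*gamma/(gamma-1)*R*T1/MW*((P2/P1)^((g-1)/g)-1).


Isentropic work: W = m*(gamma/(gamma-1))*(R*T1/MW)*((P2/P1)^((gamma-1)/gamma) - 1)
T1 = 60 + 273.15 = 333.15 K
Pressure ratio = 40.1 / 8.5 = 4.71765
Exponent = (1.3 - 1)/1.3 = 0.230769
(P2/P1)^exp - 1 = 4.71765^0.230769 - 1 = 0.430458
W = 3.9 * 1.3 / 0.3 * 8.314 * 333.15 / 44 * 0.430458 = 457.9

457.9 kW


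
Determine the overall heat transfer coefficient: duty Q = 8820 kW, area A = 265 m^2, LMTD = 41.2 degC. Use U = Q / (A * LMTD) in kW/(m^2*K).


From Q = U*A*LMTD, U = Q / (A * LMTD)
U = 8820 / (265 * 41.2) = 8820 / 10918 = 0.8078

0.8078 kW/(m^2*K)


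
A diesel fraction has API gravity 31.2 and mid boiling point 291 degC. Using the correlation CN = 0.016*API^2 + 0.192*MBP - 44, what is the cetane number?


CN = 0.016 * 31.2^2 + 0.192 * 291 - 44
CN = 15.57504 + 55.872 - 44 = 27.44704

27.44704


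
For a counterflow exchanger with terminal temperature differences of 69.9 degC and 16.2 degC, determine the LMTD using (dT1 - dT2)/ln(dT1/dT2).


LMTD = (dT1 - dT2) / ln(dT1/dT2)
= (69.9 - 16.2) / ln(69.9 / 16.2) = 53.7 / 1.46205 = 36.73

36.73 degC


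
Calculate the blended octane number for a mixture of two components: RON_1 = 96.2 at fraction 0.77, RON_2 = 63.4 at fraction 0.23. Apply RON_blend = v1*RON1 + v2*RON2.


Linear blending: RON_blend = sum(vi * RONi)
Contribution 1: 0.77 * 96.2 = 74.074
Contribution 2: 0.23 * 63.4 = 14.582
RON_blend = 74.074 + 14.582 = 88.656

88.656


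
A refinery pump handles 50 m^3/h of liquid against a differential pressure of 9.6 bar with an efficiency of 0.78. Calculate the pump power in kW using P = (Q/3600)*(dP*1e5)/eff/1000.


Q = 50 / 3600 = 0.0138889 m^3/s
P = 0.0138889 * (9.6 * 1e5) / 0.78 / 1000 = 17.09

17.09 kW


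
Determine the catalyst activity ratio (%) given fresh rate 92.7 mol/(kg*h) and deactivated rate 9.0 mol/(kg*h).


Activity (%) = (rate_used / rate_fresh) * 100
rate_used = 9.0, rate_fresh = 92.7
= (9.0 / 92.7) * 100
= 0.09709 * 100 = 9.709

9.709 %


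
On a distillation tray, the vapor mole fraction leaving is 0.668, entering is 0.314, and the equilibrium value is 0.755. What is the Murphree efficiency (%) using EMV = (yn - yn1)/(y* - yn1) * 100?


Murphree vapor efficiency: EMV = (y_n - y_(n-1)) / (y*_n - y_(n-1)) * 100
EMV = (0.668 - 0.314) / (0.755 - 0.314) * 100 = 0.354 / 0.441 * 100 = 80.27

80.27 %


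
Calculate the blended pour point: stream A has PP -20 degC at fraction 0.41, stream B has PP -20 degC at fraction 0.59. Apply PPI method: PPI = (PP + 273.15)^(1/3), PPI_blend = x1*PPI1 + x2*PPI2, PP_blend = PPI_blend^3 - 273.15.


PPI_1 = (-20 + 273.15)^(1/3) = 6.325953
PPI_2 = (-20 + 273.15)^(1/3) = 6.325953
PPI_blend = 0.41 * 6.325953 + 0.59 * 6.325953 = 6.325953
PP_blend = 6.325953^3 - 273.15 = 253.15 - 273.15 = -20

-20 degC


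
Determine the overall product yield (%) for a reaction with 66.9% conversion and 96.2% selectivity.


Overall yield = conversion (%) * selectivity (%) / 100
Conversion = 66.9%, Selectivity = 96.2%
Y = 66.9 * 96.2 / 100
= 64.3578 %

64.3578 %


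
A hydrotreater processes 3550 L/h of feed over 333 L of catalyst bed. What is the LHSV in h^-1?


LHSV = volumetric feed rate / catalyst volume
= 3550 L/h / 333 L
= 10.66 h^-1

10.66 h^-1


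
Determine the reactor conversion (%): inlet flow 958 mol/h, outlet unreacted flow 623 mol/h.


X = (F_in - F_out) / F_in * 100
Moles reacted = 958 - 623 = 335
X = 335 / 958 * 100
= 0.3497 * 100
= 34.97 %

34.97 %


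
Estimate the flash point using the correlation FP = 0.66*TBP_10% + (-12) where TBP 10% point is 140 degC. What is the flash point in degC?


FP = 0.66 * 140 + (-12) = 80.4

80.4 degC


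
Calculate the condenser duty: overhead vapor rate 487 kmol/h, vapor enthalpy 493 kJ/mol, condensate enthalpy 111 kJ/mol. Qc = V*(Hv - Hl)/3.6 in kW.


Qc = 487 * (493 - 111) / 3.6 = 487 * 382 / 3.6 = 51680

51680 kW


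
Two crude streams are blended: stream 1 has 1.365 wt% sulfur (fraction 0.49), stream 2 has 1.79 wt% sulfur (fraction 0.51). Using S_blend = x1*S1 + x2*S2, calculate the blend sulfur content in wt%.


Linear sulfur blending: S_blend = x1*S1 + x2*S2
Contribution 1: 0.49 * 1.365 = 0.66885 wt%
Contribution 2: 0.51 * 1.79 = 0.9129 wt%
S_blend = 0.66885 + 0.9129 = 1.58175

1.58175 wt%


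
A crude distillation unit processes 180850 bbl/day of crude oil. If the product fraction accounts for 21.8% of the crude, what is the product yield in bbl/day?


Crude throughput = 180850 bbl/day
Fraction yield = 21.8%
yield = throughput * fraction / 100
yield = 180850 * 21.8 / 100 = 39425.3

39425.3 bbl/day


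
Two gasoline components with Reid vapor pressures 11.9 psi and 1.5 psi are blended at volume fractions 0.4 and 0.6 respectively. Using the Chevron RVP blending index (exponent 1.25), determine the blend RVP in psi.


Chevron index: RVP_blend = (sum xi*RVPi^1.25)^(1/1.25)
RVP^1.25 terms: 0.4 * 11.9^1.25 + 0.6 * 1.5^1.25 = 9.83686
RVP_blend = 9.83686^(1/1.25) = 6.227

6.227 psi


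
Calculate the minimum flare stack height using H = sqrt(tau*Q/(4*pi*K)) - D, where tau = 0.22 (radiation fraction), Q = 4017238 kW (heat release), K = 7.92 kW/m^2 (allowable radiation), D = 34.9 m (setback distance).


tau*Q/(4*pi*K) = 0.22 * 4017238 / (4 * pi * 7.92) = 8880.05
sqrt(8880.05) = 94.234
H = 94.234 - 34.9 = 59.33

59.33 m


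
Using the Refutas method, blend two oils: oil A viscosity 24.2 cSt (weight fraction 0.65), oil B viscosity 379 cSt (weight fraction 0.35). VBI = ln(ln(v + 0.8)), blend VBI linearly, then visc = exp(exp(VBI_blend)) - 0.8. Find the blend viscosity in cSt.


Refutas method: VBN_i = 14.534*ln(ln(visc_i + 0.8)) + 10.975, blended linearly by mass fraction; since VBN is linear in VBI_i = ln(ln(visc_i + 0.8)) and the fractions sum to 1, blend VBI directly: visc = exp(exp(VBI_blend)) - 0.8
VBI_1 = ln(ln(24.2 + 0.8)) = 1.16903
VBI_2 = ln(ln(379 + 0.8)) = 1.78165
VBI_blend = 0.65 * 1.16903 + 0.35 * 1.78165 = 1.38345
visc_blend = exp(exp(1.38345)) - 0.8 = 53.18

53.18 cSt


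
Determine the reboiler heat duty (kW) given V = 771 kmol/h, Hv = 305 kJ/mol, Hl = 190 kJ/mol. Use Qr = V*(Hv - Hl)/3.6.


Qr = 771 * (305 - 190) / 3.6 = 771 * 115 / 3.6 = 24630

24630 kW


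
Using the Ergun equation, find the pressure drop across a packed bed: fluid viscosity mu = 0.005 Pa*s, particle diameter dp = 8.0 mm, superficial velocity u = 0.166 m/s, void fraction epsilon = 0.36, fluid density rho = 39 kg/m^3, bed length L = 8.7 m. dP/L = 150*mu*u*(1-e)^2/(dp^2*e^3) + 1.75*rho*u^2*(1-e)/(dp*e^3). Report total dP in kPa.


dp = 8.0 mm = 0.008 m
Viscous term = 150*0.005*0.166*(1-0.36)^2 / (0.008^2*0.36^3) = 17078.2
Inertial term = 1.75*39*0.166^2*(1-0.36) / (0.008*0.36^3) = 3224.79
dP/L = 17078.2 + 3224.79 = 20303 Pa/m
dP = 20303 * 8.7 / 1000 = 176.6 kPa

176.6 kPa


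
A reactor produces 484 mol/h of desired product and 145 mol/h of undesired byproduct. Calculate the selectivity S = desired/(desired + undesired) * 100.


Selectivity = desired / (desired + undesired) * 100
Total products = 484 + 145 = 629 mol/h
S = 484 / 629 * 100
= 0.7695 * 100
= 76.95 %

76.95 %


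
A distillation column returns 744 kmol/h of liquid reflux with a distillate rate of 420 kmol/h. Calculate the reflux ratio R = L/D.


Reflux ratio definition: R = L / D (liquid returned / distillate withdrawn)
L = 744 kmol/h, D = 420 kmol/h
R = 744 / 420 = 1.771

1.771


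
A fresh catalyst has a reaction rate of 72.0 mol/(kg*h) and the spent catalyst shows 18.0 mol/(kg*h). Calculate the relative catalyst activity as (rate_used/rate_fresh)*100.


Activity (%) = (rate_used / rate_fresh) * 100
rate_used = 18.0, rate_fresh = 72.0
= (18.0 / 72.0) * 100
= 0.2500 * 100 = 25.00

25.00 %


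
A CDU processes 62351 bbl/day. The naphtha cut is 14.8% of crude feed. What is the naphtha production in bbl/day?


Crude throughput = 62351 bbl/day
Fraction yield = 14.8%
yield = throughput * fraction / 100
yield = 62351 * 14.8 / 100 = 9227.948

9227.948 bbl/day


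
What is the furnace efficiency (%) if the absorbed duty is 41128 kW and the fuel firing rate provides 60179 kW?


Furnace efficiency = Q_absorbed / Q_fuel * 100
= 41128 / 60179 * 100 = 68.34

68.34 %


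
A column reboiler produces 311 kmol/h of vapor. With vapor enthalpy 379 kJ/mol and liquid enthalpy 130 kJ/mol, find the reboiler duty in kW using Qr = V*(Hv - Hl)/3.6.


Qr = 311 * (379 - 130) / 3.6 = 311 * 249 / 3.6 = 21510

21510 kW


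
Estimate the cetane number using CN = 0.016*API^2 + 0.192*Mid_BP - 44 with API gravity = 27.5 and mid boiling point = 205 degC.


CN = 0.016 * 27.5^2 + 0.192 * 205 - 44
CN = 12.1 + 39.36 - 44 = 7.46

7.46


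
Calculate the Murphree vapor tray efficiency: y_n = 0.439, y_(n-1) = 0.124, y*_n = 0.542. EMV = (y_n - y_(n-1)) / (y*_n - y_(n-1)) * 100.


Murphree vapor efficiency: EMV = (y_n - y_(n-1)) / (y*_n - y_(n-1)) * 100
EMV = (0.439 - 0.124) / (0.542 - 0.124) * 100 = 0.315 / 0.418 * 100 = 75.36

75.36 %


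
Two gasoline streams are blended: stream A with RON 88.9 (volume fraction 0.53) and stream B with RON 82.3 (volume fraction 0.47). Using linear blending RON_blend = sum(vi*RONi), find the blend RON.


Linear blending: RON_blend = sum(vi * RONi)
Contribution 1: 0.53 * 88.9 = 47.117
Contribution 2: 0.47 * 82.3 = 38.681
RON_blend = 47.117 + 38.681 = 85.798

85.798


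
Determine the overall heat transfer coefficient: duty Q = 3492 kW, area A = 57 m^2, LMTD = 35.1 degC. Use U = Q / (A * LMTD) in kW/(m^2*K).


From Q = U*A*LMTD, U = Q / (A * LMTD)
U = 3492 / (57 * 35.1) = 3492 / 2000.7 = 1.745

1.745 kW/(m^2*K)


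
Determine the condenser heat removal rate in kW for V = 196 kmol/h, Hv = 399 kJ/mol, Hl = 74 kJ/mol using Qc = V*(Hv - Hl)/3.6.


Qc = 196 * (399 - 74) / 3.6 = 196 * 325 / 3.6 = 17690

17690 kW


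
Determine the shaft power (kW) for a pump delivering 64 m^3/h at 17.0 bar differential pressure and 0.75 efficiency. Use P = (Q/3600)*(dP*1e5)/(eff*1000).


Q = 64 / 3600 = 0.0177778 m^3/s
P = 0.0177778 * (17.0 * 1e5) / 0.75 / 1000 = 40.30

40.30 kW


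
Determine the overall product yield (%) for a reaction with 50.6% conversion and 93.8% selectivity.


Overall yield = conversion (%) * selectivity (%) / 100
Conversion = 50.6%, Selectivity = 93.8%
Y = 50.6 * 93.8 / 100
= 47.4628 %

47.4628 %


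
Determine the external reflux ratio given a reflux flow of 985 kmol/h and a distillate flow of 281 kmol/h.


Reflux ratio definition: R = L / D (liquid returned / distillate withdrawn)
L = 985 kmol/h, D = 281 kmol/h
R = 985 / 281 = 3.505

3.505


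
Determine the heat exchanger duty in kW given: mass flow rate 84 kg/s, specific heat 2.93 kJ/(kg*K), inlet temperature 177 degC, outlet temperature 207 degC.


Q = m_dot * cp * delta_T
delta_T = 207 - 177 = 30 K
Q = 84 * 2.93 * 30
= 246.12 * 30
= 7383.6 kW

7383.6 kW


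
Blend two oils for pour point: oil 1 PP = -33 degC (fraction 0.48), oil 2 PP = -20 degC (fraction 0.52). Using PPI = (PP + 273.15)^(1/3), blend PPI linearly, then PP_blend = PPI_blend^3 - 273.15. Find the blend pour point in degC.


PPI_1 = (-33 + 273.15)^(1/3) = 6.215759
PPI_2 = (-20 + 273.15)^(1/3) = 6.325953
PPI_blend = 0.48 * 6.215759 + 0.52 * 6.325953 = 6.27306
PP_blend = 6.27306^3 - 273.15 = 246.853 - 273.15 = -26.3

-26.3 degC


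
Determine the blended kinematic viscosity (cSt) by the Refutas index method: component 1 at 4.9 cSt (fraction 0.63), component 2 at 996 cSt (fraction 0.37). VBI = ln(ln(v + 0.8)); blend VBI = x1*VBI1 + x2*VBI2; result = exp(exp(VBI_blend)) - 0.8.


Refutas method: VBN_i = 14.534*ln(ln(visc_i + 0.8)) + 10.975, blended linearly by mass fraction; since VBN is linear in VBI_i = ln(ln(visc_i + 0.8)) and the fractions sum to 1, blend VBI directly: visc = exp(exp(VBI_blend)) - 0.8
VBI_1 = ln(ln(4.9 + 0.8)) = 0.554153
VBI_2 = ln(ln(996 + 0.8)) = 1.93218
VBI_blend = 0.63 * 0.554153 + 0.37 * 1.93218 = 1.06402
visc_blend = exp(exp(1.06402)) - 0.8 = 17.34

17.34 cSt


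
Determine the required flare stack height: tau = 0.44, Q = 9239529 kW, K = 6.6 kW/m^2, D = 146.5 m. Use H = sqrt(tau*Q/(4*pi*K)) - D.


tau*Q/(4*pi*K) = 0.44 * 9239529 / (4 * pi * 6.6) = 49017.2
sqrt(49017.2) = 221.398
H = 221.398 - 146.5 = 74.90

74.90 m


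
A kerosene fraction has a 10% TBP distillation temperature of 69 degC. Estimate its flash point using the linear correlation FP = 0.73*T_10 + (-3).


FP = 0.73 * 69 + (-3) = 47.37

47.37 degC


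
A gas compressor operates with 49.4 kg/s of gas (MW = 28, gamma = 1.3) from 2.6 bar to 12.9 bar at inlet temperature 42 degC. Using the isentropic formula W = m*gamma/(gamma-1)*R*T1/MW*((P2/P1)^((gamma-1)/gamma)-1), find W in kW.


Isentropic work: W = m*(gamma/(gamma-1))*(R*T1/MW)*((P2/P1)^((gamma-1)/gamma) - 1)
T1 = 42 + 273.15 = 315.15 K
Pressure ratio = 12.9 / 2.6 = 4.96154
Exponent = (1.3 - 1)/1.3 = 0.230769
(P2/P1)^exp - 1 = 4.96154^0.230769 - 1 = 0.447194
W = 49.4 * 1.3 / 0.3 * 8.314 * 315.15 / 28 * 0.447194 = 8958

8958 kW


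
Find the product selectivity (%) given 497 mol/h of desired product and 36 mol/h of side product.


Selectivity = desired / (desired + undesired) * 100
Total products = 497 + 36 = 533 mol/h
S = 497 / 533 * 100
= 0.9325 * 100
= 93.25 %

93.25 %


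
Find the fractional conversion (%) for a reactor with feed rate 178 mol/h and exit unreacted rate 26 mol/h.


X = (F_in - F_out) / F_in * 100
Moles reacted = 178 - 26 = 152
X = 152 / 178 * 100
= 0.8539 * 100
= 85.39 %

85.39 %


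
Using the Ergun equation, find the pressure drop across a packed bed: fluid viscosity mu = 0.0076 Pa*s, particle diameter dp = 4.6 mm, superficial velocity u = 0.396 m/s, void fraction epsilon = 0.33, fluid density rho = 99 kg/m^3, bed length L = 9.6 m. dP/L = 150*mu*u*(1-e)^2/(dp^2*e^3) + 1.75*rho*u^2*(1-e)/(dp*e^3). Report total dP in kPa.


dp = 4.6 mm = 0.0046 m
Viscous term = 150*0.0076*0.396*(1-0.33)^2 / (0.0046^2*0.33^3) = 266497
Inertial term = 1.75*99*0.396^2*(1-0.33) / (0.0046*0.33^3) = 110113
dP/L = 266497 + 110113 = 376610 Pa/m
dP = 376610 * 9.6 / 1000 = 3615 kPa

3615 kPa


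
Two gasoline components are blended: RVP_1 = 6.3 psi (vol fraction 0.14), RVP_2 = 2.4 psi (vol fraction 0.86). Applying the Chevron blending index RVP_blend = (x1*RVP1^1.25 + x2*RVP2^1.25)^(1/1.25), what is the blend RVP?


Chevron index: RVP_blend = (sum xi*RVPi^1.25)^(1/1.25)
RVP^1.25 terms: 0.14 * 6.3^1.25 + 0.86 * 2.4^1.25 = 3.96634
RVP_blend = 3.96634^(1/1.25) = 3.011

3.011 psi


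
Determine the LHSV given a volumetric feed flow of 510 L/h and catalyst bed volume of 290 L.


LHSV = volumetric feed rate / catalyst volume
= 510 L/h / 290 L
= 1.759 h^-1

1.759 h^-1


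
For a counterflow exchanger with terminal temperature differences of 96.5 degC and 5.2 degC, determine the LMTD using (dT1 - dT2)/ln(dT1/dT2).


LMTD = (dT1 - dT2) / ln(dT1/dT2)
= (96.5 - 5.2) / ln(96.5 / 5.2) = 91.3 / 2.92088 = 31.26

31.26 degC


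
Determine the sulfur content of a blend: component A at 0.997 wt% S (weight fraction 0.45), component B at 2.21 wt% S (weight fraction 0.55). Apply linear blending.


Linear sulfur blending: S_blend = x1*S1 + x2*S2
Contribution 1: 0.45 * 0.997 = 0.44865 wt%
Contribution 2: 0.55 * 2.21 = 1.2155 wt%
S_blend = 0.44865 + 1.2155 = 1.66415

1.66415 wt%


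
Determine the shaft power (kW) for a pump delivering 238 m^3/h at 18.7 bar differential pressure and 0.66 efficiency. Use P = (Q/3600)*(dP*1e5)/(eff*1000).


Q = 238 / 3600 = 0.0661111 m^3/s
P = 0.0661111 * (18.7 * 1e5) / 0.66 / 1000 = 187.3

187.3 kW


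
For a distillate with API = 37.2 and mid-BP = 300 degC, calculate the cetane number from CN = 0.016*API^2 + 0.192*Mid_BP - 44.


CN = 0.016 * 37.2^2 + 0.192 * 300 - 44
CN = 22.14144 + 57.6 - 44 = 35.74144

35.74144


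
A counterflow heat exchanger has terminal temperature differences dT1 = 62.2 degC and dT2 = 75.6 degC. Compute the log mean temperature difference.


LMTD = (dT1 - dT2) / ln(dT1/dT2)
= (62.2 - 75.6) / ln(62.2 / 75.6) = -13.4 / -0.195101 = 68.68

68.68 degC


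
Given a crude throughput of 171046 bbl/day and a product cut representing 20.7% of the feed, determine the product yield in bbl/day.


Crude throughput = 171046 bbl/day
Fraction yield = 20.7%
yield = throughput * fraction / 100
yield = 171046 * 20.7 / 100 = 35406.522

35406.522 bbl/day


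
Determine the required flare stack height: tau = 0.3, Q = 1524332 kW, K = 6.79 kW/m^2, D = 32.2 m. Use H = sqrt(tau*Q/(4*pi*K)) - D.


tau*Q/(4*pi*K) = 0.3 * 1524332 / (4 * pi * 6.79) = 5359.46
sqrt(5359.46) = 73.2083
H = 73.2083 - 32.2 = 41.01

41.01 m


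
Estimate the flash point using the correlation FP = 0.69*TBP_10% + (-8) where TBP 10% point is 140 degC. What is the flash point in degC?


FP = 0.69 * 140 + (-8) = 88.6

88.6 degC


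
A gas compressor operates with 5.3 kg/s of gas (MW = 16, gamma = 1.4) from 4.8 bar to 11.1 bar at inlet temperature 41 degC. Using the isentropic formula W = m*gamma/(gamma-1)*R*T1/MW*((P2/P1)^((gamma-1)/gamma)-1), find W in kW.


Isentropic work: W = m*(gamma/(gamma-1))*(R*T1/MW)*((P2/P1)^((gamma-1)/gamma) - 1)
T1 = 41 + 273.15 = 314.15 K
Pressure ratio = 11.1 / 4.8 = 2.3125
Exponent = (1.4 - 1)/1.4 = 0.285714
(P2/P1)^exp - 1 = 2.3125^0.285714 - 1 = 0.270642
W = 5.3 * 1.4 / 0.4 * 8.314 * 314.15 / 16 * 0.270642 = 819.5

819.5 kW


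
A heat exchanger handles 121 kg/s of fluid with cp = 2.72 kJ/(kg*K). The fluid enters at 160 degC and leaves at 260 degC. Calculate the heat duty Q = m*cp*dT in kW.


Q = m_dot * cp * delta_T
delta_T = 260 - 160 = 100 K
Q = 121 * 2.72 * 100
= 329.12 * 100
= 32912 kW

32912 kW


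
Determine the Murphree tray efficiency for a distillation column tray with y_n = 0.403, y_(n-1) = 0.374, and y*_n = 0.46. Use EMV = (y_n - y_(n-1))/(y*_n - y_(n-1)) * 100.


Murphree vapor efficiency: EMV = (y_n - y_(n-1)) / (y*_n - y_(n-1)) * 100
EMV = (0.403 - 0.374) / (0.46 - 0.374) * 100 = 0.029 / 0.086 * 100 = 33.72

33.72 %


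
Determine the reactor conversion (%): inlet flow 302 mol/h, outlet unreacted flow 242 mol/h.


X = (F_in - F_out) / F_in * 100
Moles reacted = 302 - 242 = 60
X = 60 / 302 * 100
= 0.1987 * 100
= 19.87 %

19.87 %
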